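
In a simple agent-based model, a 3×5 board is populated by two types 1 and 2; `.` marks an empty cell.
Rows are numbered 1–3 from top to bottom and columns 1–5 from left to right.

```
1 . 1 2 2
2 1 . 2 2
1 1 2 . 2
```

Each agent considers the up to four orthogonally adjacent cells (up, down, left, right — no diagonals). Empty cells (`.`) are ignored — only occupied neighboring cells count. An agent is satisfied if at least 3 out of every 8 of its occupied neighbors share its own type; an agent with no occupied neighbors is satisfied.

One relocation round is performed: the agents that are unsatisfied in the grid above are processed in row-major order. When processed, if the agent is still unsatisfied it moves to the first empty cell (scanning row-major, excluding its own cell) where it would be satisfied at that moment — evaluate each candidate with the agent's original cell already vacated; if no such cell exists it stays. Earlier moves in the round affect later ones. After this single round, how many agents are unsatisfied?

Initially unsatisfied (in order): (1,1), (1,3), (2,1), (3,3).
  (1,1) → (1,2).
  (1,3): now satisfied by earlier moves; stays.
  (2,1) → (2,3).
  (3,3): now satisfied by earlier moves; stays.
Resulting grid:
. 1 1 2 2
. 1 2 2 2
1 1 2 . 2
Unsatisfied now: (1,3).

1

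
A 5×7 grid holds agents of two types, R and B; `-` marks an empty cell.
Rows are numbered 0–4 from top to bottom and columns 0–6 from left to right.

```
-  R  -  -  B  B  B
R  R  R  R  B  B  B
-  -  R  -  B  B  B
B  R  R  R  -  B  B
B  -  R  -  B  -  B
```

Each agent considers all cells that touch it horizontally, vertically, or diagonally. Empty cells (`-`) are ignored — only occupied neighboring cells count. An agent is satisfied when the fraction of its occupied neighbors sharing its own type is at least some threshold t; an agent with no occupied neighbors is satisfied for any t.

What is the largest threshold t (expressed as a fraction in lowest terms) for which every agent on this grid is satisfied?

Row 0: (0,1)R 3/3 · (0,4)B 3/4 · (0,5)B 5/5 · (0,6)B 3/3
Row 1: (1,0)R 2/2 · (1,1)R 4/4 · (1,2)R 4/4 · (1,3)R 2/5 · (1,4)B 5/6 · (1,5)B 8/8 · (1,6)B 5/5
Row 2: (2,2)R 6/6 · (2,4)B 4/6 · (2,5)B 7/7 · (2,6)B 5/5
Row 3: (3,0)B 1/2 · (3,1)R 3/5 · (3,2)R 4/4 · (3,3)R 3/5 · (3,5)B 6/6 · (3,6)B 4/4
Row 4: (4,0)B 1/2 · (4,2)R 3/3 · (4,4)B 1/2 · (4,6)B 2/2
The smallest same-type fraction is 2/5 at (1,3), which reduces to 2/5. Any threshold above that leaves this agent unsatisfied.

2/5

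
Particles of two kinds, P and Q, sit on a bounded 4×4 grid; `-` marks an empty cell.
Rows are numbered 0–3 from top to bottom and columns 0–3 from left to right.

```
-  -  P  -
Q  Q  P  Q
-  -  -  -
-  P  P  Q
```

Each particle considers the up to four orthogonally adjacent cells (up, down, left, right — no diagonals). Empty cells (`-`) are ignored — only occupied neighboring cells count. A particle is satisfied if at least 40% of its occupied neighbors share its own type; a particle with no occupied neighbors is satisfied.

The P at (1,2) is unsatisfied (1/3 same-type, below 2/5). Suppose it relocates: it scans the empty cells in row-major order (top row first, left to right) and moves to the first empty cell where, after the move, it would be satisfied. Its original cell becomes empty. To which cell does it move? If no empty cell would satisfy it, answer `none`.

(0,1)

Vacating (1,2). Empty cells in order:
  (0,0): 0/1 same-type → still unsatisfied.
  (0,1): 1/2 same-type → satisfied — stop here.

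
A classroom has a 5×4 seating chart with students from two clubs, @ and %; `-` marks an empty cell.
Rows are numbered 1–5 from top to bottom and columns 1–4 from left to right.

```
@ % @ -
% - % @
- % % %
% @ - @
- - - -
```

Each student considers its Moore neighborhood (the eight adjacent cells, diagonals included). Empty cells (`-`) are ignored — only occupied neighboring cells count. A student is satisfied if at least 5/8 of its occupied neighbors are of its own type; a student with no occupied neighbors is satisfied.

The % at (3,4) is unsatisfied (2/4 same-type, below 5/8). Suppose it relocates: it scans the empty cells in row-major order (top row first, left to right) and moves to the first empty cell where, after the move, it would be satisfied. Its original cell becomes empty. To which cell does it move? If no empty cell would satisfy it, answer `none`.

Vacating (3,4). Empty cells in order:
  (1,4): 1/3 same-type → still unsatisfied.
  (2,2): 5/7 same-type → satisfied — stop here.

(2,2)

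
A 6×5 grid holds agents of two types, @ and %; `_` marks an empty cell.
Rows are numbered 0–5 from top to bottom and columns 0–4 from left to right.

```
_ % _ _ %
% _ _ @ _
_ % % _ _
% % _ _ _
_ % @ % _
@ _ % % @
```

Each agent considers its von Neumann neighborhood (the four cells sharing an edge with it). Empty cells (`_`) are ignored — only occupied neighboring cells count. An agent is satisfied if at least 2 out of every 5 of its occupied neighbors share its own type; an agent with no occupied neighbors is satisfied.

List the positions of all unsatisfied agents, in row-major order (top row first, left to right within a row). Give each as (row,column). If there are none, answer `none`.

(4,2), (5,4)

(0,1)% 0/0 ok
(0,4)% 0/0 ok
(1,0)% 0/0 ok
(1,3)@ 0/0 ok
(2,1)% 2/2 ok
(2,2)% 1/1 ok
(3,0)% 1/1 ok
(3,1)% 3/3 ok
(4,1)% 1/2 ok
(4,2)@ 0/3 unhappy
(4,3)% 1/2 ok
(5,0)@ 0/0 ok
(5,2)% 1/2 ok
(5,3)% 2/3 ok
(5,4)@ 0/1 unhappy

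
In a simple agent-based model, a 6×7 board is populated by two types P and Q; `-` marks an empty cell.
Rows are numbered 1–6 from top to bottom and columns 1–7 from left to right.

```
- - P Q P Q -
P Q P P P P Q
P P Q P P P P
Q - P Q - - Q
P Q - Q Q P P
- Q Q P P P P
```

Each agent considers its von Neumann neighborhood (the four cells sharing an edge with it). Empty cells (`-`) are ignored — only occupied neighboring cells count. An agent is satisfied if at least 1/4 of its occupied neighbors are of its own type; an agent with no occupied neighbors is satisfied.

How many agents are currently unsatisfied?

(1,3)P 1/2 ✓
(1,4)Q 0/3 ✗
(1,5)P 1/3 ✓
(1,6)Q 0/2 ✗
(2,1)P 1/2 ✓
(2,2)Q 0/3 ✗
(2,3)P 2/4 ✓
(2,4)P 3/4 ✓
(2,5)P 4/4 ✓
(2,6)P 2/4 ✓
(2,7)Q 0/2 ✗
(3,1)P 2/3 ✓
(3,2)P 1/3 ✓
(3,3)Q 0/4 ✗
(3,4)P 2/4 ✓
(3,5)P 3/3 ✓
(3,6)P 3/3 ✓
(3,7)P 1/3 ✓
(4,1)Q 0/2 ✗
(4,3)P 0/2 ✗
(4,4)Q 1/3 ✓
(4,7)Q 0/2 ✗
(5,1)P 0/2 ✗
(5,2)Q 1/2 ✓
(5,4)Q 2/3 ✓
(5,5)Q 1/3 ✓
(5,6)P 2/3 ✓
(5,7)P 2/3 ✓
(6,2)Q 2/2 ✓
(6,3)Q 1/2 ✓
(6,4)P 1/3 ✓
(6,5)P 2/3 ✓
(6,6)P 3/3 ✓
(6,7)P 2/2 ✓
Unsatisfied: (1,4), (1,6), (2,2), (2,7), (3,3), (4,1), (4,3), (4,7), (5,1) — 9 in total.

9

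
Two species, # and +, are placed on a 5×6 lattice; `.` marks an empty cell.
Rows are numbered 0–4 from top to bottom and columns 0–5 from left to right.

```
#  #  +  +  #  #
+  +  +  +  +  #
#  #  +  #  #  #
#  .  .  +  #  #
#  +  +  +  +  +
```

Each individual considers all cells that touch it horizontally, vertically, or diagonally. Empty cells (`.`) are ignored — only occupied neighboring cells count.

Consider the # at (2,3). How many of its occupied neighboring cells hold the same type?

2

Occupied neighbors of (2,3): (1,2)=+, (1,3)=+, (1,4)=+, (2,2)=+, (2,4)=#, (3,3)=+, (3,4)=#.
Same type (#): 2 of 7.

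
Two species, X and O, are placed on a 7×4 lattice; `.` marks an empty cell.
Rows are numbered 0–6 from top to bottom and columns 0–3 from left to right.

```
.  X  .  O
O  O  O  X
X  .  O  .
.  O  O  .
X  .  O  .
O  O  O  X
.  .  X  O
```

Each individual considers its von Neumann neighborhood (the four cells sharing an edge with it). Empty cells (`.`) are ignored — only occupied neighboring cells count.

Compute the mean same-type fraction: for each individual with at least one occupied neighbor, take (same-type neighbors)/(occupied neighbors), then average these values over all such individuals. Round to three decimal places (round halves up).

0.435

(0,1)X 0/1
(0,3)O 0/1
(1,0)O 1/2
(1,1)O 2/3
(1,2)O 2/3
(1,3)X 0/2
(2,0)X 0/1
(2,2)O 2/2
(3,1)O 1/1
(3,2)O 3/3
(4,0)X 0/1
(4,2)O 2/2
(5,0)O 1/2
(5,1)O 2/2
(5,2)O 2/4
(5,3)X 0/2
(6,2)X 0/2
(6,3)O 0/2
Sum over 18 individuals: 0/1 + 0/1 + 1/2 + 2/3 + 2/3 + 0/2 + 0/1 + 2/2 + 1/1 + 3/3 + 0/1 + 2/2 + 1/2 + 2/2 + 2/4 + 0/2 + 0/2 + 0/2 = 47/6; mean = 47/6 ÷ 18 = 47/108 = 0.435185… → 0.435.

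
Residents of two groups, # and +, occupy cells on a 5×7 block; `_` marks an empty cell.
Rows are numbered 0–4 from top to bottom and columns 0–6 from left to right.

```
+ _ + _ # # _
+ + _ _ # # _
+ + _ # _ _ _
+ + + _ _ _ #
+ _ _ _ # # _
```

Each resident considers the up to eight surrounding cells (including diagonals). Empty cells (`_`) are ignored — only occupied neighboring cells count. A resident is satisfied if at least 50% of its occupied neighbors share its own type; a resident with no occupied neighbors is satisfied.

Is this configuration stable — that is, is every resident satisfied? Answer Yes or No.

Yes

(0,0)+ 2/2 ✓
(0,2)+ 1/1 ✓
(0,4)# 3/3 ✓
(0,5)# 3/3 ✓
(1,0)+ 4/4 ✓
(1,1)+ 5/5 ✓
(1,4)# 4/4 ✓
(1,5)# 3/3 ✓
(2,0)+ 5/5 ✓
(2,1)+ 6/6 ✓
(2,3)# 1/2 ✓
(3,0)+ 4/4 ✓
(3,1)+ 5/5 ✓
(3,2)+ 2/3 ✓
(3,6)# 1/1 ✓
(4,0)+ 2/2 ✓
(4,4)# 1/1 ✓
(4,5)# 2/2 ✓
All meet the threshold, so the configuration is stable.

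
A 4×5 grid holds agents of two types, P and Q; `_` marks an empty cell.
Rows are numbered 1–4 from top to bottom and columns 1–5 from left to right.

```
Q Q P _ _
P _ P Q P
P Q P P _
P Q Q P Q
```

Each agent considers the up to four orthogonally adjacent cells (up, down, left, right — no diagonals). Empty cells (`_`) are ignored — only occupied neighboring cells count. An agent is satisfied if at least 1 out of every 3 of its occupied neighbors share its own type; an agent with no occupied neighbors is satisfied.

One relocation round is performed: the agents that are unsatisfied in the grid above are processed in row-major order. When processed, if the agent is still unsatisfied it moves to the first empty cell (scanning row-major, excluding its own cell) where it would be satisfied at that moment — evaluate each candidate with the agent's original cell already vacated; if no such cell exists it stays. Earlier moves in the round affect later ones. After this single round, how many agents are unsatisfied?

Initially unsatisfied (in order): (2,4), (2,5), (4,5).
  (2,4) → (2,2).
  (2,5): now satisfied by earlier moves; stays.
  (4,5): no empty cell satisfies it; stays.
Resulting grid:
Q Q P _ _
P Q P _ P
P Q P P _
P Q Q P Q
Unsatisfied now: (4,5).

1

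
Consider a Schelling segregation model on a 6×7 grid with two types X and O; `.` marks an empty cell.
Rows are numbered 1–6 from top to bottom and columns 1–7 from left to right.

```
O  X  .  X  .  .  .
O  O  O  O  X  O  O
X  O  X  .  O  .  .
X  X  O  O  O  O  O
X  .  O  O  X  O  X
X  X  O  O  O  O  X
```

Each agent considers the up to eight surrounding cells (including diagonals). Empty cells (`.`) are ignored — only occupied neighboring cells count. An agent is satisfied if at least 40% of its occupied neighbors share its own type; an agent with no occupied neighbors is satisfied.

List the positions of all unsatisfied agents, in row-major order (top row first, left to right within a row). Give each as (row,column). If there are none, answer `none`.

(1,1)O 2/3 ok
(1,2)X 0/4 unhappy
(1,4)X 1/3 unhappy
(2,1)O 3/5 ok
(2,2)O 4/7 ok
(2,3)O 3/6 ok
(2,4)O 2/5 ok
(2,5)X 1/4 unhappy
(2,6)O 2/3 ok
(2,7)O 1/1 ok
(3,1)X 2/5 ok
(3,2)O 4/8 ok
(3,3)X 1/7 unhappy
(3,5)O 5/6 ok
(4,1)X 3/4 ok
(4,2)X 4/7 ok
(4,3)O 4/6 ok
(4,4)O 5/7 ok
(4,5)O 5/6 ok
(4,6)O 4/6 ok
(4,7)O 2/3 ok
(5,1)X 4/4 ok
(5,3)O 5/7 ok
(5,4)O 7/8 ok
(5,5)X 0/8 unhappy
(5,6)O 5/8 ok
(5,7)X 1/5 unhappy
(6,1)X 2/2 ok
(6,2)X 2/4 ok
(6,3)O 3/4 ok
(6,4)O 4/5 ok
(6,5)O 4/5 ok
(6,6)O 2/5 ok
(6,7)X 1/3 unhappy

(1,2), (1,4), (2,5), (3,3), (5,5), (5,7), (6,7)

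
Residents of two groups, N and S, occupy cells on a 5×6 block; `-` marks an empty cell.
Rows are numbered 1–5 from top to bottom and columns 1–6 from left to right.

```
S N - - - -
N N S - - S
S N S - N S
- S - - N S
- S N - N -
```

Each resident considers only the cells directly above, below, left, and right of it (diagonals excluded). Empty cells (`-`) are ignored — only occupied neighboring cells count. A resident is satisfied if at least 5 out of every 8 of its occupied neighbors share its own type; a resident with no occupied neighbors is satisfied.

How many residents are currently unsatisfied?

Row 1: (1,1)S 0/2 ✗ · (1,2)N 1/2 ✗
Row 2: (2,1)N 1/3 ✗ · (2,2)N 3/4 ✓ · (2,3)S 1/2 ✗ · (2,6)S 1/1 ✓
Row 3: (3,1)S 0/2 ✗ · (3,2)N 1/4 ✗ · (3,3)S 1/2 ✗ · (3,5)N 1/2 ✗ · (3,6)S 2/3 ✓
Row 4: (4,2)S 1/2 ✗ · (4,5)N 2/3 ✓ · (4,6)S 1/2 ✗
Row 5: (5,2)S 1/2 ✗ · (5,3)N 0/1 ✗ · (5,5)N 1/1 ✓
Unsatisfied: (1,1), (1,2), (2,1), (2,3), (3,1), (3,2), (3,3), (3,5), (4,2), (4,6), (5,2), (5,3) — 12 in total.

12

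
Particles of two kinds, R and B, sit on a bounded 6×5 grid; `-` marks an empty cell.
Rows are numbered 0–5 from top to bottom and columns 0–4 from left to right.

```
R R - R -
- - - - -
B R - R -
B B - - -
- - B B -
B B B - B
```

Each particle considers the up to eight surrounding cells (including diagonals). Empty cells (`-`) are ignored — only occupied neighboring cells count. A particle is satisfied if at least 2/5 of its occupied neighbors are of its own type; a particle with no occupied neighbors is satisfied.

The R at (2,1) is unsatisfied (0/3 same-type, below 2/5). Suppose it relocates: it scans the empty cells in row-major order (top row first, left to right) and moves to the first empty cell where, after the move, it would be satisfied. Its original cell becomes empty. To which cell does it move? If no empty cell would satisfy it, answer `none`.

Vacating (2,1). Empty cells in order:
  (0,2): 2/2 same-type → satisfied — stop here.

(0,2)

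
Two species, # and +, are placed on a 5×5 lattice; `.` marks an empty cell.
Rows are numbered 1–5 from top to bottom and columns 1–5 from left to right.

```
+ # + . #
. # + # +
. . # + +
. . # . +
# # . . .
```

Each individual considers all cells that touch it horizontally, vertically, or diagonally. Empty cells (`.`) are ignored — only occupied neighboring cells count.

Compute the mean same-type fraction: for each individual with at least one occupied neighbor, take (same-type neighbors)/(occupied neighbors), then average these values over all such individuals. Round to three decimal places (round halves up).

0.540

Row 1: (1,1)+ 0/2 · (1,2)# 1/4 · (1,3)+ 1/4 · (1,5)# 1/2
Row 2: (2,2)# 2/5 · (2,3)+ 2/6 · (2,4)# 2/7 · (2,5)+ 2/4
Row 3: (3,3)# 3/5 · (3,4)+ 4/7 · (3,5)+ 3/4
Row 4: (4,3)# 2/3 · (4,5)+ 2/2
Row 5: (5,1)# 1/1 · (5,2)# 2/2
Sum over 15 individuals: 0/2 + 1/4 + 1/4 + 1/2 + 2/5 + 2/6 + 2/7 + 2/4 + 3/5 + 4/7 + 3/4 + 2/3 + 2/2 + 1/1 + 2/2 = 227/28; mean = 227/28 ÷ 15 = 227/420 = 0.540476… → 0.540.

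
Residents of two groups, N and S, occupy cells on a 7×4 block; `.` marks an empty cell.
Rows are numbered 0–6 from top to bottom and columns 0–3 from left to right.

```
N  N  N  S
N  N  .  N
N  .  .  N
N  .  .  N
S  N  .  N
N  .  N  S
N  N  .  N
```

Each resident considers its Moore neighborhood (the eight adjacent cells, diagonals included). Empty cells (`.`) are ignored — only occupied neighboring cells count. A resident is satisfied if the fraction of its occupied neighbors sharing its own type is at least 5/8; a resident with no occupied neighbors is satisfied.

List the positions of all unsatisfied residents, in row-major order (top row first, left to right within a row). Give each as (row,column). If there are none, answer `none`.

(0,3), (4,0), (5,3), (6,3)

(0,0)N 3/3 ok
(0,1)N 4/4 ok
(0,2)N 3/4 ok
(0,3)S 0/2 unhappy
(1,0)N 4/4 ok
(1,1)N 5/5 ok
(1,3)N 2/3 ok
(2,0)N 3/3 ok
(2,3)N 2/2 ok
(3,0)N 2/3 ok
(3,3)N 2/2 ok
(4,0)S 0/3 unhappy
(4,1)N 3/4 ok
(4,3)N 2/3 ok
(5,0)N 3/4 ok
(5,2)N 4/5 ok
(5,3)S 0/3 unhappy
(6,0)N 2/2 ok
(6,1)N 3/3 ok
(6,3)N 1/2 unhappy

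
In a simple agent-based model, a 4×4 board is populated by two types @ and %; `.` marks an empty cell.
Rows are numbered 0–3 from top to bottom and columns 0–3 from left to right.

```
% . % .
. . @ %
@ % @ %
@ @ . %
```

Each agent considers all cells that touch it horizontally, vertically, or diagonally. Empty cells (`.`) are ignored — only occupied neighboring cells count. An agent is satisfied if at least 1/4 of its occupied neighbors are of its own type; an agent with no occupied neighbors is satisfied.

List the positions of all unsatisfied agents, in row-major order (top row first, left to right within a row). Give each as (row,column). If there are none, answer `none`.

(1,2), (2,1)

Row 0: (0,0)% 0/0 satisfied · (0,2)% 1/2 satisfied
Row 1: (1,2)@ 1/5 not · (1,3)% 2/4 satisfied
Row 2: (2,0)@ 2/3 satisfied · (2,1)% 0/5 not · (2,2)@ 2/6 satisfied · (2,3)% 2/4 satisfied
Row 3: (3,0)@ 2/3 satisfied · (3,1)@ 3/4 satisfied · (3,3)% 1/2 satisfied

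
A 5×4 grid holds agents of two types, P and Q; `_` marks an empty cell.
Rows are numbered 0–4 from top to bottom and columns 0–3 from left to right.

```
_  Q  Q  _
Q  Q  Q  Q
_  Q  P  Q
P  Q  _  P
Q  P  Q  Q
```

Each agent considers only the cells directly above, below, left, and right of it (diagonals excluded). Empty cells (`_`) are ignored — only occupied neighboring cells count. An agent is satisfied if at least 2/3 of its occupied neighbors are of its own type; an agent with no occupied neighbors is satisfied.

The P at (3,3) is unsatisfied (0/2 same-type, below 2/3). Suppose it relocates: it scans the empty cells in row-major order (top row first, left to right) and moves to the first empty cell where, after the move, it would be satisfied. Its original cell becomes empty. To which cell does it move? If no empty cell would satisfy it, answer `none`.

none

Vacating (3,3). Empty cells in order:
  (0,0): 0/2 same-type → still unsatisfied.
  (0,3): 0/2 same-type → still unsatisfied.
  (2,0): 1/3 same-type → still unsatisfied.
  (3,2): 1/3 same-type → still unsatisfied.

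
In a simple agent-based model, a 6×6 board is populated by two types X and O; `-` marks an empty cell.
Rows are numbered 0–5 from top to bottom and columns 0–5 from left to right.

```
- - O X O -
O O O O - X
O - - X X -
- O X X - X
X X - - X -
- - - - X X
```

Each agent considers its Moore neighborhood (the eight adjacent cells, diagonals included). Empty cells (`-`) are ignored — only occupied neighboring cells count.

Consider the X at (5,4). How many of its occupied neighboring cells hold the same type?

Occupied neighbors of (5,4): (4,4)=X, (5,5)=X.
Same type (X): 2 of 2.

2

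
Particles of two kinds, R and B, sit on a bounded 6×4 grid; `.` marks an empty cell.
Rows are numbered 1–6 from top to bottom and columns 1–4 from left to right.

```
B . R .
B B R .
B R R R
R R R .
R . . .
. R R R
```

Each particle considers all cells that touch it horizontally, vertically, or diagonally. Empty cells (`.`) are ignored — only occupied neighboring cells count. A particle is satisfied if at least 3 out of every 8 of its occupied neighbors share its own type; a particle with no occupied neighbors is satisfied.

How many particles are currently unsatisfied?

Row 1: (1,1)B 2/2 ok · (1,3)R 1/2 ok
Row 2: (2,1)B 3/4 ok · (2,2)B 3/7 ok · (2,3)R 4/5 ok
Row 3: (3,1)B 2/5 ok · (3,2)R 5/8 ok · (3,3)R 5/6 ok · (3,4)R 3/3 ok
Row 4: (4,1)R 3/4 ok · (4,2)R 5/6 ok · (4,3)R 4/4 ok
Row 5: (5,1)R 3/3 ok
Row 6: (6,2)R 2/2 ok · (6,3)R 2/2 ok · (6,4)R 1/1 ok
Every one meets the threshold.

0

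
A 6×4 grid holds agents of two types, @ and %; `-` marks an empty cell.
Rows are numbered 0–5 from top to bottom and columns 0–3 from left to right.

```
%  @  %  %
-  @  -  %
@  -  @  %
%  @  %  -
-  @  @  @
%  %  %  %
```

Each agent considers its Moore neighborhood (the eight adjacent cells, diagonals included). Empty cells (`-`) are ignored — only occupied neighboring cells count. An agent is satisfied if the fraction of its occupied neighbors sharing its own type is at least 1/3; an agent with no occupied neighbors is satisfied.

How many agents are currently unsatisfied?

(0,0)% 0/2 unhappy
(0,1)@ 1/3 ok
(0,2)% 2/4 ok
(0,3)% 2/2 ok
(1,1)@ 3/5 ok
(1,3)% 3/4 ok
(2,0)@ 2/3 ok
(2,2)@ 2/5 ok
(2,3)% 2/3 ok
(3,0)% 0/3 unhappy
(3,1)@ 4/6 ok
(3,2)% 1/6 unhappy
(4,1)@ 2/7 unhappy
(4,2)@ 3/7 ok
(4,3)@ 1/4 unhappy
(5,0)% 1/2 ok
(5,1)% 2/4 ok
(5,2)% 2/5 ok
(5,3)% 1/3 ok
Unsatisfied: (0,0), (3,0), (3,2), (4,1), (4,3) — 5 in total.

5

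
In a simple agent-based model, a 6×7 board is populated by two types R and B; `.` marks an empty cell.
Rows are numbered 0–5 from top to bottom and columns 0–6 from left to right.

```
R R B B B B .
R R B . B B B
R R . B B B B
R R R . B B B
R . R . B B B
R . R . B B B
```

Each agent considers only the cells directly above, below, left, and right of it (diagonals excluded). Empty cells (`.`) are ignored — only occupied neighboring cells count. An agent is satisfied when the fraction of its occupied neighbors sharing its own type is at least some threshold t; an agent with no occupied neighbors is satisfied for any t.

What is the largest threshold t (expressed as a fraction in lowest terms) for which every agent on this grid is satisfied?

Row 0: (0,0)R 2/2 · (0,1)R 2/3 · (0,2)B 2/3 · (0,3)B 2/2 · (0,4)B 3/3 · (0,5)B 2/2
Row 1: (1,0)R 3/3 · (1,1)R 3/4 · (1,2)B 1/2 · (1,4)B 3/3 · (1,5)B 4/4 · (1,6)B 2/2
Row 2: (2,0)R 3/3 · (2,1)R 3/3 · (2,3)B 1/1 · (2,4)B 4/4 · (2,5)B 4/4 · (2,6)B 3/3
Row 3: (3,0)R 3/3 · (3,1)R 3/3 · (3,2)R 2/2 · (3,4)B 3/3 · (3,5)B 4/4 · (3,6)B 3/3
Row 4: (4,0)R 2/2 · (4,2)R 2/2 · (4,4)B 3/3 · (4,5)B 4/4 · (4,6)B 3/3
Row 5: (5,0)R 1/1 · (5,2)R 1/1 · (5,4)B 2/2 · (5,5)B 3/3 · (5,6)B 2/2
The smallest same-type fraction is 1/2 at (1,2), which reduces to 1/2. Any threshold above that leaves this agent unsatisfied.

1/2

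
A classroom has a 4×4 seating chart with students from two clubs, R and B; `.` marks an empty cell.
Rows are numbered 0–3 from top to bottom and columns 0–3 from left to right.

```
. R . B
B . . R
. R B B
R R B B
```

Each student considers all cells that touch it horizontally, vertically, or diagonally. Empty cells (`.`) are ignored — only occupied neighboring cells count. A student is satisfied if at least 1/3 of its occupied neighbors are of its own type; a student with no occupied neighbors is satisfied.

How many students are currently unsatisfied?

4

Row 0: (0,1)R 0/1 not · (0,3)B 0/1 not
Row 1: (1,0)B 0/2 not · (1,3)R 0/3 not
Row 2: (2,1)R 2/5 satisfied · (2,2)B 3/6 satisfied · (2,3)B 3/4 satisfied
Row 3: (3,0)R 2/2 satisfied · (3,1)R 2/4 satisfied · (3,2)B 3/5 satisfied · (3,3)B 3/3 satisfied
Unsatisfied: (0,1), (0,3), (1,0), (1,3) — 4 in total.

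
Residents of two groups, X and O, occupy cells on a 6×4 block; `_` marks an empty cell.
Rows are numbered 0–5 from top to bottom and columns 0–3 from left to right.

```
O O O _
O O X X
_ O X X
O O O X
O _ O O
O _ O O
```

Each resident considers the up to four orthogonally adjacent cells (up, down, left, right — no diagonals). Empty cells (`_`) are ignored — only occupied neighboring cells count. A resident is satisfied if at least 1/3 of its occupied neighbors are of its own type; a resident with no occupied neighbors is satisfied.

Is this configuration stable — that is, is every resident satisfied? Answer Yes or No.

(0,0)O 2/2 ok
(0,1)O 3/3 ok
(0,2)O 1/2 ok
(1,0)O 2/2 ok
(1,1)O 3/4 ok
(1,2)X 2/4 ok
(1,3)X 2/2 ok
(2,1)O 2/3 ok
(2,2)X 2/4 ok
(2,3)X 3/3 ok
(3,0)O 2/2 ok
(3,1)O 3/3 ok
(3,2)O 2/4 ok
(3,3)X 1/3 ok
(4,0)O 2/2 ok
(4,2)O 3/3 ok
(4,3)O 2/3 ok
(5,0)O 1/1 ok
(5,2)O 2/2 ok
(5,3)O 2/2 ok
All meet the threshold, so the configuration is stable.

Yes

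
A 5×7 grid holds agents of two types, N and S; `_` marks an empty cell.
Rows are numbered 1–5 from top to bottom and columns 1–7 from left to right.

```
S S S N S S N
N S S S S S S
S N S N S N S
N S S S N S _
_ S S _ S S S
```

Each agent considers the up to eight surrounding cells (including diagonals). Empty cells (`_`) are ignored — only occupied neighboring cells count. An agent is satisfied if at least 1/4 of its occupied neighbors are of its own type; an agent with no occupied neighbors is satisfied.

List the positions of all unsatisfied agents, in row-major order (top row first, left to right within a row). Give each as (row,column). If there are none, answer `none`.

(1,4), (1,7), (2,1), (3,4), (3,6)

(1,1)S 2/3 ok
(1,2)S 4/5 ok
(1,3)S 4/5 ok
(1,4)N 0/5 unhappy
(1,5)S 4/5 ok
(1,6)S 4/5 ok
(1,7)N 0/3 unhappy
(2,1)N 1/5 unhappy
(2,2)S 6/8 ok
(2,3)S 5/8 ok
(2,4)S 6/8 ok
(2,5)S 5/8 ok
(2,6)S 6/8 ok
(2,7)S 3/5 ok
(3,1)S 2/5 ok
(3,2)N 2/8 ok
(3,3)S 6/8 ok
(3,4)N 1/8 unhappy
(3,5)S 5/8 ok
(3,6)N 1/7 unhappy
(3,7)S 3/4 ok
(4,1)N 1/4 ok
(4,2)S 5/7 ok
(4,3)S 5/7 ok
(4,4)S 5/7 ok
(4,5)N 2/7 ok
(4,6)S 5/7 ok
(5,2)S 3/4 ok
(5,3)S 4/4 ok
(5,5)S 3/4 ok
(5,6)S 3/4 ok
(5,7)S 2/2 ok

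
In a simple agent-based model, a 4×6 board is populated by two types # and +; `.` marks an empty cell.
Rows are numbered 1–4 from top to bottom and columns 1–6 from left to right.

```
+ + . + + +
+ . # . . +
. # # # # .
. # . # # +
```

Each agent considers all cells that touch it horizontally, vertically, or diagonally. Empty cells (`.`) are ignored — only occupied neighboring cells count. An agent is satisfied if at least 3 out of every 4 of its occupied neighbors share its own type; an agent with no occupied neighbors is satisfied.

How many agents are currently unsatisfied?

7

Row 1: (1,1)+ 2/2 ✓ · (1,2)+ 2/3 ✗ · (1,4)+ 1/2 ✗ · (1,5)+ 3/3 ✓ · (1,6)+ 2/2 ✓
Row 2: (2,1)+ 2/3 ✗ · (2,3)# 3/5 ✗ · (2,6)+ 2/3 ✗
Row 3: (3,2)# 3/4 ✓ · (3,3)# 5/5 ✓ · (3,4)# 5/5 ✓ · (3,5)# 3/5 ✗
Row 4: (4,2)# 2/2 ✓ · (4,4)# 4/4 ✓ · (4,5)# 3/4 ✓ · (4,6)+ 0/2 ✗
Unsatisfied: (1,2), (1,4), (2,1), (2,3), (2,6), (3,5), (4,6) — 7 in total.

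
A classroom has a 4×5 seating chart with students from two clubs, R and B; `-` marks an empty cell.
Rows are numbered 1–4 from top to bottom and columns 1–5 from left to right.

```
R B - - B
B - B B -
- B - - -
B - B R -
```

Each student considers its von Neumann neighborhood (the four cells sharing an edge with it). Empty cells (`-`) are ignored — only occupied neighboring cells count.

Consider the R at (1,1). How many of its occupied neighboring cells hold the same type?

Occupied neighbors of (1,1): (2,1)=B, (1,2)=B.
Same type (R): 0 of 2.

0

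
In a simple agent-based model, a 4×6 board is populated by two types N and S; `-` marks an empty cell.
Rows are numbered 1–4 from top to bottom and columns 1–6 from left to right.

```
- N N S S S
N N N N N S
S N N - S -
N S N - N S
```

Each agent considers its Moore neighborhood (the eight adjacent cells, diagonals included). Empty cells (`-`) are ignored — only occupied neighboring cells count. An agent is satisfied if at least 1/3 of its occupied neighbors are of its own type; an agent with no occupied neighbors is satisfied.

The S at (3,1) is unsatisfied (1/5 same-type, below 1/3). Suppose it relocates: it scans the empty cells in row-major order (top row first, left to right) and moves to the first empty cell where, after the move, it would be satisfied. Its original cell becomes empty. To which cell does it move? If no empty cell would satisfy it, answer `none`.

Vacating (3,1). Empty cells in order:
  (1,1): 0/3 same-type → still unsatisfied.
  (3,4): 1/7 same-type → still unsatisfied.
  (3,6): 3/5 same-type → satisfied — stop here.

(3,6)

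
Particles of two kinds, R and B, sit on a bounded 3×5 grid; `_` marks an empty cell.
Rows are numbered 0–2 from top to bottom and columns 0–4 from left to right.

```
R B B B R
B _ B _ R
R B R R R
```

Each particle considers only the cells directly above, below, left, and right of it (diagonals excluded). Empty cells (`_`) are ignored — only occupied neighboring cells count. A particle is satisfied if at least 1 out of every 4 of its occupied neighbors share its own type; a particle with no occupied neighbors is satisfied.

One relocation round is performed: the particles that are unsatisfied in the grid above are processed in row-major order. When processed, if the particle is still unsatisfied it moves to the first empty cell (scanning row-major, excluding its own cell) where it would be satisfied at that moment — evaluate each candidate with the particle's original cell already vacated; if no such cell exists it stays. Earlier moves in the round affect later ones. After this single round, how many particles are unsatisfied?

1

Initially unsatisfied (in order): (0,0), (1,0), (2,0), (2,1).
  (0,0) → (1,3).
  (1,0) → (0,0).
  (2,0): no empty cell satisfies it; stays.
  (2,1) → (1,0).
Resulting grid:
B B B B R
B _ B R R
R _ R R R
Unsatisfied now: (2,0).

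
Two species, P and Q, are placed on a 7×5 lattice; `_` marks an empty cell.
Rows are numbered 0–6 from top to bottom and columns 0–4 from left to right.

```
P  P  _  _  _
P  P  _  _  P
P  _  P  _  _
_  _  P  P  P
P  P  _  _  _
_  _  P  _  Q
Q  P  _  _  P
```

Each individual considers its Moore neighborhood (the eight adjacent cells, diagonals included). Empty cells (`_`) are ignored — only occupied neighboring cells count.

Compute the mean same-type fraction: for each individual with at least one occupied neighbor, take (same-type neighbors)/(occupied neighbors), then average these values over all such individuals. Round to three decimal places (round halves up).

0.781

(0,0)P 3/3
(0,1)P 3/3
(1,0)P 4/4
(1,1)P 5/5
(1,4)P — no occupied neighbors
(2,0)P 2/2
(2,2)P 3/3
(3,2)P 3/3
(3,3)P 3/3
(3,4)P 1/1
(4,0)P 1/1
(4,1)P 3/3
(5,2)P 2/2
(5,4)Q 0/1
(6,0)Q 0/1
(6,1)P 1/2
(6,4)P 0/1
Sum over 16 individuals: 3/3 + 3/3 + 4/4 + 5/5 + 2/2 + 3/3 + 3/3 + 3/3 + 1/1 + 1/1 + 3/3 + 2/2 + 0/1 + 0/1 + 1/2 + 0/1 = 25/2; mean = 25/2 ÷ 16 = 25/32 = 0.78125 → 0.781.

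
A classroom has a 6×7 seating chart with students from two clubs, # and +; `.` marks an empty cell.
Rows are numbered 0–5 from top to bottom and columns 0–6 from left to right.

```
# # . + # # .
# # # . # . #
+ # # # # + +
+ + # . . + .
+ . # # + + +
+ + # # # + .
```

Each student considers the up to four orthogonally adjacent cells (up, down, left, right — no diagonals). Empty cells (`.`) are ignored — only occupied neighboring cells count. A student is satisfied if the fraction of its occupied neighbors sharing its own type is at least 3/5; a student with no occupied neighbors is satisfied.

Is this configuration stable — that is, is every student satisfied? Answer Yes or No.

(0,0)# 2/2 ok
(0,1)# 2/2 ok
(0,3)+ 0/1 unhappy
(0,4)# 2/3 ok
(0,5)# 1/1 ok
(1,0)# 2/3 ok
(1,1)# 4/4 ok
(1,2)# 2/2 ok
(1,4)# 2/2 ok
(1,6)# 0/1 unhappy
(2,0)+ 1/3 unhappy
(2,1)# 2/4 unhappy
(2,2)# 4/4 ok
(2,3)# 2/2 ok
(2,4)# 2/3 ok
(2,5)+ 2/3 ok
(2,6)+ 1/2 unhappy
(3,0)+ 3/3 ok
(3,1)+ 1/3 unhappy
(3,2)# 2/3 ok
(3,5)+ 2/2 ok
(4,0)+ 2/2 ok
(4,2)# 3/3 ok
(4,3)# 2/3 ok
(4,4)+ 1/3 unhappy
(4,5)+ 4/4 ok
(4,6)+ 1/1 ok
(5,0)+ 2/2 ok
(5,1)+ 1/2 unhappy
(5,2)# 2/3 ok
(5,3)# 3/3 ok
(5,4)# 1/3 unhappy
(5,5)+ 1/2 unhappy
For instance (0,3) has only 0/1 same-type neighbors, below 3/5.

No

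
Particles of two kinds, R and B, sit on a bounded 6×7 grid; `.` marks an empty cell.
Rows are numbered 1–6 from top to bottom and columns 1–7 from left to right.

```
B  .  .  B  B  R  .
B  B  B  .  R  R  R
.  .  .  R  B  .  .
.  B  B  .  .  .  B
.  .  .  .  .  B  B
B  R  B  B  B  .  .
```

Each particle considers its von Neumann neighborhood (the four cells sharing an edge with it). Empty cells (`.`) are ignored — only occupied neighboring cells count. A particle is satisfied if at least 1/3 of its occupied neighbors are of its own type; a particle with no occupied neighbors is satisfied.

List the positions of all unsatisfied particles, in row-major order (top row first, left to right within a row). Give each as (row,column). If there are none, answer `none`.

(1,1)B 1/1 satisfied
(1,4)B 1/1 satisfied
(1,5)B 1/3 satisfied
(1,6)R 1/2 satisfied
(2,1)B 2/2 satisfied
(2,2)B 2/2 satisfied
(2,3)B 1/1 satisfied
(2,5)R 1/3 satisfied
(2,6)R 3/3 satisfied
(2,7)R 1/1 satisfied
(3,4)R 0/1 not
(3,5)B 0/2 not
(4,2)B 1/1 satisfied
(4,3)B 1/1 satisfied
(4,7)B 1/1 satisfied
(5,6)B 1/1 satisfied
(5,7)B 2/2 satisfied
(6,1)B 0/1 not
(6,2)R 0/2 not
(6,3)B 1/2 satisfied
(6,4)B 2/2 satisfied
(6,5)B 1/1 satisfied

(3,4), (3,5), (6,1), (6,2)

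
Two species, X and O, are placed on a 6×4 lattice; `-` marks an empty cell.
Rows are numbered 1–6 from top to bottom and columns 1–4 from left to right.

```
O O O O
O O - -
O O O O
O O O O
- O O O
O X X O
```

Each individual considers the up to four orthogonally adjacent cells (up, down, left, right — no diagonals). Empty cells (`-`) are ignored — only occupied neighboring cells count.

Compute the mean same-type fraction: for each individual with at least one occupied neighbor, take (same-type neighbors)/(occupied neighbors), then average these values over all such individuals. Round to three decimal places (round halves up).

Row 1: (1,1)O 2/2 · (1,2)O 3/3 · (1,3)O 2/2 · (1,4)O 1/1
Row 2: (2,1)O 3/3 · (2,2)O 3/3
Row 3: (3,1)O 3/3 · (3,2)O 4/4 · (3,3)O 3/3 · (3,4)O 2/2
Row 4: (4,1)O 2/2 · (4,2)O 4/4 · (4,3)O 4/4 · (4,4)O 3/3
Row 5: (5,2)O 2/3 · (5,3)O 3/4 · (5,4)O 3/3
Row 6: (6,1)O 0/1 · (6,2)X 1/3 · (6,3)X 1/3 · (6,4)O 1/2
Sum over 21 individuals: 2/2 + 3/3 + 2/2 + 1/1 + 3/3 + 3/3 + 3/3 + 4/4 + 3/3 + 2/2 + 2/2 + 4/4 + 4/4 + 3/3 + 2/3 + 3/4 + 3/3 + 0/1 + 1/3 + 1/3 + 1/2 = 211/12; mean = 211/12 ÷ 21 = 211/252 = 0.837301… → 0.837.

0.837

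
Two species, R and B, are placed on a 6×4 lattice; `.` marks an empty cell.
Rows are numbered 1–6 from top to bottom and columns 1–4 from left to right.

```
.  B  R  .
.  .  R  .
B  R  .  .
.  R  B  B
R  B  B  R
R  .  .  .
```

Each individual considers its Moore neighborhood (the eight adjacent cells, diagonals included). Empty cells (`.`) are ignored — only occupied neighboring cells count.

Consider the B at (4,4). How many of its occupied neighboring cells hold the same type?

Occupied neighbors of (4,4): (4,3)=B, (5,3)=B, (5,4)=R.
Same type (B): 2 of 3.

2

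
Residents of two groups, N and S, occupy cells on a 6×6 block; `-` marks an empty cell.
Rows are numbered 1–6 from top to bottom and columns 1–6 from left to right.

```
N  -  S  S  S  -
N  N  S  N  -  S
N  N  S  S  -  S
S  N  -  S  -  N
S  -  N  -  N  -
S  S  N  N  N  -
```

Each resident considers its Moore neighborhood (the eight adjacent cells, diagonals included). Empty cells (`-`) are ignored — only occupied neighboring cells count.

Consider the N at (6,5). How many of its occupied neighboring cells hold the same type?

2

Occupied neighbors of (6,5): (5,5)=N, (6,4)=N.
Same type (N): 2 of 2.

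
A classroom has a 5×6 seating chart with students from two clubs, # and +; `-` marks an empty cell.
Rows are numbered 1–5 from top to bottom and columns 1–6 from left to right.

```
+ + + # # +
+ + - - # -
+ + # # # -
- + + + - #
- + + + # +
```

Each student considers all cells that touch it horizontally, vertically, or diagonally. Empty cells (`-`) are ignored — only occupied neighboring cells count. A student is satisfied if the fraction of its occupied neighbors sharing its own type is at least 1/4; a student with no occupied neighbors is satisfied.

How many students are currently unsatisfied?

3

(1,1)+ 3/3 ok
(1,2)+ 4/4 ok
(1,3)+ 2/3 ok
(1,4)# 2/3 ok
(1,5)# 2/3 ok
(1,6)+ 0/2 unhappy
(2,1)+ 5/5 ok
(2,2)+ 6/7 ok
(2,5)# 4/5 ok
(3,1)+ 4/4 ok
(3,2)+ 5/6 ok
(3,3)# 1/6 unhappy
(3,4)# 3/5 ok
(3,5)# 3/4 ok
(4,2)+ 5/6 ok
(4,3)+ 6/8 ok
(4,4)+ 3/7 ok
(4,6)# 2/3 ok
(5,2)+ 3/3 ok
(5,3)+ 5/5 ok
(5,4)+ 3/4 ok
(5,5)# 1/4 ok
(5,6)+ 0/2 unhappy
Unsatisfied: (1,6), (3,3), (5,6) — 3 in total.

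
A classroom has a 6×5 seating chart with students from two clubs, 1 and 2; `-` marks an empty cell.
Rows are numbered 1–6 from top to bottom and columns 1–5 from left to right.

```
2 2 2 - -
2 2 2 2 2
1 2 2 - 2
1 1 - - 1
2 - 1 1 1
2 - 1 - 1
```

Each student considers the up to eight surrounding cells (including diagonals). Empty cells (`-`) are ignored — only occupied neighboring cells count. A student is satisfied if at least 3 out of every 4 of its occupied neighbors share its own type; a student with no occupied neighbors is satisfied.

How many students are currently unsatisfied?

Row 1: (1,1)2 3/3 satisfied · (1,2)2 5/5 satisfied · (1,3)2 4/4 satisfied
Row 2: (2,1)2 4/5 satisfied · (2,2)2 7/8 satisfied · (2,3)2 6/6 satisfied · (2,4)2 5/5 satisfied · (2,5)2 2/2 satisfied
Row 3: (3,1)1 2/5 not · (3,2)2 4/7 not · (3,3)2 4/5 satisfied · (3,5)2 2/3 not
Row 4: (4,1)1 2/4 not · (4,2)1 3/6 not · (4,5)1 2/3 not
Row 5: (5,1)2 1/3 not · (5,3)1 3/3 satisfied · (5,4)1 5/5 satisfied · (5,5)1 3/3 satisfied
Row 6: (6,1)2 1/1 satisfied · (6,3)1 2/2 satisfied · (6,5)1 2/2 satisfied
Unsatisfied: (3,1), (3,2), (3,5), (4,1), (4,2), (4,5), (5,1) — 7 in total.

7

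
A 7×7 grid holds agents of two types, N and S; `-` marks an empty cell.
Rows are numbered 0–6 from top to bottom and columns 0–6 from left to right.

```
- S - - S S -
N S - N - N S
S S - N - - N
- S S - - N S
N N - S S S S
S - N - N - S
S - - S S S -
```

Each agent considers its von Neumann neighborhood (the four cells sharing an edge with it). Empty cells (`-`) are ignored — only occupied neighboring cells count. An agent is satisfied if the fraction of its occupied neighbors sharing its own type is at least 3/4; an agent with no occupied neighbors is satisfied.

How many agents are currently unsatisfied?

17

Row 0: (0,1)S 1/1 satisfied · (0,4)S 1/1 satisfied · (0,5)S 1/2 not
Row 1: (1,0)N 0/2 not · (1,1)S 2/3 not · (1,3)N 1/1 satisfied · (1,5)N 0/2 not · (1,6)S 0/2 not
Row 2: (2,0)S 1/2 not · (2,1)S 3/3 satisfied · (2,3)N 1/1 satisfied · (2,6)N 0/2 not
Row 3: (3,1)S 2/3 not · (3,2)S 1/1 satisfied · (3,5)N 0/2 not · (3,6)S 1/3 not
Row 4: (4,0)N 1/2 not · (4,1)N 1/2 not · (4,3)S 1/1 satisfied · (4,4)S 2/3 not · (4,5)S 2/3 not · (4,6)S 3/3 satisfied
Row 5: (5,0)S 1/2 not · (5,2)N 0/0 satisfied · (5,4)N 0/2 not · (5,6)S 1/1 satisfied
Row 6: (6,0)S 1/1 satisfied · (6,3)S 1/1 satisfied · (6,4)S 2/3 not · (6,5)S 1/1 satisfied
Unsatisfied: (0,5), (1,0), (1,1), (1,5), (1,6), (2,0), (2,6), (3,1), (3,5), (3,6), (4,0), (4,1), (4,4), (4,5), (5,0), (5,4), (6,4) — 17 in total.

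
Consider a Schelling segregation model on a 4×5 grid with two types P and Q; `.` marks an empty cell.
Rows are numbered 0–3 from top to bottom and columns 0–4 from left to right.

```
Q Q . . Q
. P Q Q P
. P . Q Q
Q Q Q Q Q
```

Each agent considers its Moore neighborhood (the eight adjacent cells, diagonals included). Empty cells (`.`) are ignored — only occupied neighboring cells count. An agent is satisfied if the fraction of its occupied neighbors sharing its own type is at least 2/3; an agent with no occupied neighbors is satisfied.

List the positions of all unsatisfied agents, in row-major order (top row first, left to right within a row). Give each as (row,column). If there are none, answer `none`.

(0,0), (0,4), (1,1), (1,2), (1,4), (2,1), (3,0)

(0,0)Q 1/2 unhappy
(0,1)Q 2/3 ok
(0,4)Q 1/2 unhappy
(1,1)P 1/4 unhappy
(1,2)Q 3/5 unhappy
(1,3)Q 4/5 ok
(1,4)P 0/4 unhappy
(2,1)P 1/5 unhappy
(2,3)Q 6/7 ok
(2,4)Q 4/5 ok
(3,0)Q 1/2 unhappy
(3,1)Q 2/3 ok
(3,2)Q 3/4 ok
(3,3)Q 4/4 ok
(3,4)Q 3/3 ok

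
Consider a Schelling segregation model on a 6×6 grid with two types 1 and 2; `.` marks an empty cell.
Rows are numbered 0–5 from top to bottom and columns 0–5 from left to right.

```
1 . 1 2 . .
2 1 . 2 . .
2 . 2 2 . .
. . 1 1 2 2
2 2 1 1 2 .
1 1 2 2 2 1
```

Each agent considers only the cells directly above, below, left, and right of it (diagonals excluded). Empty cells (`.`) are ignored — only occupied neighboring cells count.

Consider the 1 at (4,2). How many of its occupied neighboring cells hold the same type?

2

Occupied neighbors of (4,2): (3,2)=1, (5,2)=2, (4,1)=2, (4,3)=1.
Same type (1): 2 of 4.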